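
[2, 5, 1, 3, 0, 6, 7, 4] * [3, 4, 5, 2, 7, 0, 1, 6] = [5, 0, 4, 2, 3, 1, 6, 7]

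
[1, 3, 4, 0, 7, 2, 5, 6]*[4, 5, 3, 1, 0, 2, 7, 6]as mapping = [0→5, 1→1, 2→0, 3→4, 4→6, 5→3, 6→2, 7→7]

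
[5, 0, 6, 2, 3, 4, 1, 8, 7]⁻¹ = [1, 6, 3, 4, 5, 0, 2, 8, 7]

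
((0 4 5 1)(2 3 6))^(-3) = (0 4 5 1)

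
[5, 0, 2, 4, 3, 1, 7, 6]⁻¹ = [1, 5, 2, 4, 3, 0, 7, 6]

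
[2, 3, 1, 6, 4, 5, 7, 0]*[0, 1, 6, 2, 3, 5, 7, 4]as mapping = [0→6, 1→2, 2→1, 3→7, 4→3, 5→5, 6→4, 7→0]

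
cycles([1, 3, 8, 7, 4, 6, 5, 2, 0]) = (0 1 3 7 2 8)(5 6)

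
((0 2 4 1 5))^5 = ()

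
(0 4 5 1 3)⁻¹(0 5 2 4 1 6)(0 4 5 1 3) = (1 2 5 3 6 4)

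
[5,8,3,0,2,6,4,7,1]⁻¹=[3,8,4,2,6,0,5,7,1]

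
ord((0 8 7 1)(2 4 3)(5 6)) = 12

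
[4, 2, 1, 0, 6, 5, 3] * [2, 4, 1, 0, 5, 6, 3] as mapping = [0→5, 1→1, 2→4, 3→2, 4→3, 5→6, 6→0] 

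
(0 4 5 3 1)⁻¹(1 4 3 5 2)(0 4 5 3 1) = (0 5 1 3 2)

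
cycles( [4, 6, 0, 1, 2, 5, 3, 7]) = (0 4 2)(1 6 3)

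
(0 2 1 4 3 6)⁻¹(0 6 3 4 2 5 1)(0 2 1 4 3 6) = (0 6 3 1 5 4 2)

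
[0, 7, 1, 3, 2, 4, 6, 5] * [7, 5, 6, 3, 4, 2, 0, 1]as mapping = [0→7, 1→1, 2→5, 3→3, 4→6, 5→4, 6→0, 7→2]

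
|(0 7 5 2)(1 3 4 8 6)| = 20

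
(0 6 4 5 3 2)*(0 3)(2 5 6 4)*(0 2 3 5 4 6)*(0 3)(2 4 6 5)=(0 5 4 3 6)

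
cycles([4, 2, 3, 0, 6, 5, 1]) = (0 4 6 1 2 3)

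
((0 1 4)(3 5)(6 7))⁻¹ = (0 4 1)(3 5)(6 7)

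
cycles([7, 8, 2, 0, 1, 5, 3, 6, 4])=(0 7 6 3)(1 8 4)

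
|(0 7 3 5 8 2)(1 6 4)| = 6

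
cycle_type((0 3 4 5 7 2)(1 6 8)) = 3.6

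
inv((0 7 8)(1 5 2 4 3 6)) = (0 8 7)(1 6 3 4 2 5)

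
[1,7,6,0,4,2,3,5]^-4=[5,2,0,7,4,3,1,6]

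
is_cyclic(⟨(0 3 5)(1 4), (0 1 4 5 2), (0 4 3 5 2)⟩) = no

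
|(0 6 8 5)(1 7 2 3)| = 4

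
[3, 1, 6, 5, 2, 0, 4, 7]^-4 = [5, 1, 4, 0, 6, 3, 2, 7]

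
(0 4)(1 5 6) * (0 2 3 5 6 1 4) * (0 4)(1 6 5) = (0 4 2 3 1 5 6)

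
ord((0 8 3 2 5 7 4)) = 7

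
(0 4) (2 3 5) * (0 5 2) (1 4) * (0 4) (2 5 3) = (0 1) (3 5 4) 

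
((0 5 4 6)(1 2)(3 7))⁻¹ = (0 6 4 5)(1 2)(3 7)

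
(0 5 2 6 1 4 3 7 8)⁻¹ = (0 8 7 3 4 1 6 2 5)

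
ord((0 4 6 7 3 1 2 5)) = 8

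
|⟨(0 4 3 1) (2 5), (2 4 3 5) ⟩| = 720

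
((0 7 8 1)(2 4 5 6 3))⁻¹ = (0 1 8 7)(2 3 6 5 4)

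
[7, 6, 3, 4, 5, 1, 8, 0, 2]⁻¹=[7, 5, 8, 2, 3, 4, 1, 0, 6]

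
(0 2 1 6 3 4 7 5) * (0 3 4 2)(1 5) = (1 6 4 7)(2 5 3)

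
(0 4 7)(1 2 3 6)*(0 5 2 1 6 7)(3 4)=(0 3 7 5 2 4)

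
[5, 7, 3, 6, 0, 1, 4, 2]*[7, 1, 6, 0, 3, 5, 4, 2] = [5, 2, 0, 4, 7, 1, 3, 6]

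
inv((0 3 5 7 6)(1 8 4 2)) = (0 6 7 5 3)(1 2 4 8)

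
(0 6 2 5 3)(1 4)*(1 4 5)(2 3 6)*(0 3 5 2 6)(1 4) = (0 6 5)(1 2 4)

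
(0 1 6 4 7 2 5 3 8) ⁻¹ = (0 8 3 5 2 7 4 6 1) 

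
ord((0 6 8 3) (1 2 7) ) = 12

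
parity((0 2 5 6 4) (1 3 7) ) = even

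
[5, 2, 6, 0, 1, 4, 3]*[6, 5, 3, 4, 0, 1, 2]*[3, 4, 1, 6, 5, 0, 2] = [4, 6, 1, 2, 0, 3, 5]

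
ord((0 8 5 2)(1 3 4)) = 12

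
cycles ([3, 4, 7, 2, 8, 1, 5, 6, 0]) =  (0 3 2 7 6 5 1 4 8)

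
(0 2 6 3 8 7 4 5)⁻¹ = (0 5 4 7 8 3 6 2)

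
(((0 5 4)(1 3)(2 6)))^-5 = (0 5 4)(1 3)(2 6)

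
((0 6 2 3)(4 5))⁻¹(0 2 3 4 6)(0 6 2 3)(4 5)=(0 5 2 6 3)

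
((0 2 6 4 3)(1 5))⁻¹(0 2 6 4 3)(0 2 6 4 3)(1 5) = (0 2 6 4 3)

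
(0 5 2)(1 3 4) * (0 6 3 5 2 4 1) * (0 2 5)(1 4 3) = (0 5 3 4 2 6 1)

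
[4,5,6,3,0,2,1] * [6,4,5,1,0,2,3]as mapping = [0→0,1→2,2→3,3→1,4→6,5→5,6→4]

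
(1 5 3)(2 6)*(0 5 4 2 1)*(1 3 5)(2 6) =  (0 1 4 6 3)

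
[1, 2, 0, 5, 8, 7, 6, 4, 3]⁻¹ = [2, 0, 1, 8, 7, 3, 6, 5, 4]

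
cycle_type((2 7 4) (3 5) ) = 2.3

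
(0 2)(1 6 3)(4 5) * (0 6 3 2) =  (1 3)(2 6)(4 5)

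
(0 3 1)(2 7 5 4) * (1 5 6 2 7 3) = (0 1)(2 3 5 4 7 6)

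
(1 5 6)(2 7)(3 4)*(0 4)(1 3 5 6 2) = (0 4 5 2 7 1 6 3)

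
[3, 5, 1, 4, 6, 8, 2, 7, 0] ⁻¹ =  [8, 2, 6, 0, 3, 1, 4, 7, 5] 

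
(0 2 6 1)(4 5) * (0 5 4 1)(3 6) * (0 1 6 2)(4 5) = (1 4 5 6)(2 3)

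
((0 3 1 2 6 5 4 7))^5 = (0 5 1 7 6 3 4 2)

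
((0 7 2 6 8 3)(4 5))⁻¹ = (0 3 8 6 2 7)(4 5)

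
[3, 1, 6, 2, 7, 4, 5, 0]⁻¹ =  [7, 1, 3, 0, 5, 6, 2, 4]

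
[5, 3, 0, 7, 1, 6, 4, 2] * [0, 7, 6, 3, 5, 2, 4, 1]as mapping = [0→2, 1→3, 2→0, 3→1, 4→7, 5→4, 6→5, 7→6]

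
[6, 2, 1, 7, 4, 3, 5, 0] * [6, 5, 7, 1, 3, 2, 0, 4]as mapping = [0→0, 1→7, 2→5, 3→4, 4→3, 5→1, 6→2, 7→6]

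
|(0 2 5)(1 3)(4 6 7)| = 6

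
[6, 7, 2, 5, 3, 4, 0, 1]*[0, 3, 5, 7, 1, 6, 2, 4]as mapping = [0→2, 1→4, 2→5, 3→6, 4→7, 5→1, 6→0, 7→3]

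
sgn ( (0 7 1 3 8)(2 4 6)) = 1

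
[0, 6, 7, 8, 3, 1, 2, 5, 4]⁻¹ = [0, 5, 6, 4, 8, 7, 1, 2, 3]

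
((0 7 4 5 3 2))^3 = (0 5)(2 4)(3 7)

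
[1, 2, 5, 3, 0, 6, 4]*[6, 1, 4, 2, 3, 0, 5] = [1, 4, 0, 2, 6, 5, 3]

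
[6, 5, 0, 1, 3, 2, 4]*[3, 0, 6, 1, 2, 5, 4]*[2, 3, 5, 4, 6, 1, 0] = [6, 1, 4, 2, 3, 0, 5]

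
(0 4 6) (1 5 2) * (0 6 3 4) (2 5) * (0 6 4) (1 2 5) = (0 6 4 3) (1 5) 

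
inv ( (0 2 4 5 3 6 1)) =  (0 1 6 3 5 4 2)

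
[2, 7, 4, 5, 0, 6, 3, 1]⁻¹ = [4, 7, 0, 6, 2, 3, 5, 1]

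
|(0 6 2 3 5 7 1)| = 7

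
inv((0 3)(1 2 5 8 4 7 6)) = (0 3)(1 6 7 4 8 5 2)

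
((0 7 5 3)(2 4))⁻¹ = (0 3 5 7)(2 4)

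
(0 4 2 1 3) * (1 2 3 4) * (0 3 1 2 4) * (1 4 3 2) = (0 1)(2 3)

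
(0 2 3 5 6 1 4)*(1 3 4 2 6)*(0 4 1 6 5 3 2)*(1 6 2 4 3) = (0 5 2 6 4 3 1)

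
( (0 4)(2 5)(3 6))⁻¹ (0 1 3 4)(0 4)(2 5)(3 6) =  (0 4 1 6)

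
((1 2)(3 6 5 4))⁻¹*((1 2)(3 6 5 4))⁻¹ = (3 5)(4 6)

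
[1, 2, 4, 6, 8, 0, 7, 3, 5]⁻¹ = [5, 0, 1, 7, 2, 8, 3, 6, 4]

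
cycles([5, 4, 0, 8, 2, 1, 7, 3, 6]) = (0 5 1 4 2)(3 8 6 7)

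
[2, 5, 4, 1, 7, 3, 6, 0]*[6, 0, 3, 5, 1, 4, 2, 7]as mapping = [0→3, 1→4, 2→1, 3→0, 4→7, 5→5, 6→2, 7→6]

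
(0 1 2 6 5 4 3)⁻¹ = (0 3 4 5 6 2 1)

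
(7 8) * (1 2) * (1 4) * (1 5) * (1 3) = (1 2 4 5 3)(7 8)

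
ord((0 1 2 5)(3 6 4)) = 12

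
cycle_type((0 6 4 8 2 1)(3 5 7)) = 3.6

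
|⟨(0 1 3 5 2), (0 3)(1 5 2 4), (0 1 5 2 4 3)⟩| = 720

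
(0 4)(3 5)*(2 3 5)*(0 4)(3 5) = (2 5 3)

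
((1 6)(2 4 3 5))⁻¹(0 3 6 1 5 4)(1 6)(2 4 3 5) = (0 5 1 6 2 3)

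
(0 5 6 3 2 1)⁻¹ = (0 1 2 3 6 5)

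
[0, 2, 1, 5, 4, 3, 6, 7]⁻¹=[0, 2, 1, 5, 4, 3, 6, 7]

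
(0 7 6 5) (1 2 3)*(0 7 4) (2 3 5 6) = (0 4) (1 3) (2 5 7) 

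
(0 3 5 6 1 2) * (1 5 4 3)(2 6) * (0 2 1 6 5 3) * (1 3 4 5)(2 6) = (0 2 6 4)(3 5)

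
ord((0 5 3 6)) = 4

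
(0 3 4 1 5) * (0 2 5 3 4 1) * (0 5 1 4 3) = (0 3 4 5 2 1)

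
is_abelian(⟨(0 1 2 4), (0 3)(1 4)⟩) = no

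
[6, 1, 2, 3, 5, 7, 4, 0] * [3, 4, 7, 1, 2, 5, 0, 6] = [0, 4, 7, 1, 5, 6, 2, 3]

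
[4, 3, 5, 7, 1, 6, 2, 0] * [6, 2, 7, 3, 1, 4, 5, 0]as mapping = [0→1, 1→3, 2→4, 3→0, 4→2, 5→5, 6→7, 7→6]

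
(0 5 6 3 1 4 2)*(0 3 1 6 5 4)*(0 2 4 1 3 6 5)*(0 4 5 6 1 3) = (0 3 6)(1 2)(4 5)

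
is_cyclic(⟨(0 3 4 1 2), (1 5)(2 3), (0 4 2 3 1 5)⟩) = no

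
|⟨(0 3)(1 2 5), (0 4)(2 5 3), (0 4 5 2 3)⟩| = 720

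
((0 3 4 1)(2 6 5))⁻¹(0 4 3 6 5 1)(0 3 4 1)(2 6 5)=(0 3 1 4 5 2)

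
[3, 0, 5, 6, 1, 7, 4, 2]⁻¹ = [1, 4, 7, 0, 6, 2, 3, 5]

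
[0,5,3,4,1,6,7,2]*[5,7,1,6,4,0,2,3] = [5,0,6,4,7,2,3,1]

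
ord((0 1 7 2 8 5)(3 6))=6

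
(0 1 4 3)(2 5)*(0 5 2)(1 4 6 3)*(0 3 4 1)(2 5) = (0 1 6 4)(2 5 3)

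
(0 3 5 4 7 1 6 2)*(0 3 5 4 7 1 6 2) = (0 5 7 6)(1 2 3 4)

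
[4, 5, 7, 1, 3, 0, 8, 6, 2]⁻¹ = [5, 3, 8, 4, 0, 1, 7, 2, 6]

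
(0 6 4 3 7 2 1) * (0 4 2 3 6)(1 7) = (1 4 6 2 7 3)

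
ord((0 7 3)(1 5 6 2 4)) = 15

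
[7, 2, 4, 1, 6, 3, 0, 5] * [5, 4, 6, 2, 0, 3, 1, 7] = [7, 6, 0, 4, 1, 2, 5, 3]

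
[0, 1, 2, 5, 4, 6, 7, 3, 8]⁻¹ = [0, 1, 2, 7, 4, 3, 5, 6, 8]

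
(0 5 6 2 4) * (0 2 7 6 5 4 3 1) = (0 4 2 3 1)(6 7)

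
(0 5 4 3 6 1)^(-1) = (0 1 6 3 4 5)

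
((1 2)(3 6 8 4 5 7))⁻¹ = (1 2)(3 7 5 4 8 6)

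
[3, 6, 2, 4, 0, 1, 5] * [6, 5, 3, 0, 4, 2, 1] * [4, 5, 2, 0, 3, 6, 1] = [4, 5, 0, 3, 1, 6, 2]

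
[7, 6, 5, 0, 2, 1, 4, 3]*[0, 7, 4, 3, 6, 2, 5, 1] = [1, 5, 2, 0, 4, 7, 6, 3]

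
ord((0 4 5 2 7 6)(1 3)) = 6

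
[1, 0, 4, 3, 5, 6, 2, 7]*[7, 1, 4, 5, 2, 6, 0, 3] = [1, 7, 2, 5, 6, 0, 4, 3]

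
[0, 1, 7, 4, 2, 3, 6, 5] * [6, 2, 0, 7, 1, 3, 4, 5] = [6, 2, 5, 1, 0, 7, 4, 3]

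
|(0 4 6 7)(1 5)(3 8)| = 4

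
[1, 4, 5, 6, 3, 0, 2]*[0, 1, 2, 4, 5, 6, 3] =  [1, 5, 6, 3, 4, 0, 2]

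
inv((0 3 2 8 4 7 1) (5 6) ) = (0 1 7 4 8 2 3) (5 6) 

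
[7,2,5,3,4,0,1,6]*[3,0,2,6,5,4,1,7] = [7,2,4,6,5,3,0,1]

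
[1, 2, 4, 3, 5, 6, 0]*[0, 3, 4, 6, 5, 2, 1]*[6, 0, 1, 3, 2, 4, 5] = [3, 2, 4, 5, 1, 0, 6]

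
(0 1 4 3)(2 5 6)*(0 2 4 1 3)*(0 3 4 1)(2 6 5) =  (0 4 3 6 1)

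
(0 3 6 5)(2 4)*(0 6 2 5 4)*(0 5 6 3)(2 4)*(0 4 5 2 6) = (0 4)(3 5)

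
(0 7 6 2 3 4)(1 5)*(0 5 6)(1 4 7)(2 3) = (0 1 6 3 7)(4 5)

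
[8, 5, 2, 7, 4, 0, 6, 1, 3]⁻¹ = [5, 7, 2, 8, 4, 1, 6, 3, 0]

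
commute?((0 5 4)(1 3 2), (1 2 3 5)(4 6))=no:(0 5 4)(1 3 2) * (1 2 3 5)(4 6)=(0 1 5 6 4), (1 2 3 5)(4 6) * (0 5 4)(1 3 2)=(0 5 3 4 6)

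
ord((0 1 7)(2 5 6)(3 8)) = 6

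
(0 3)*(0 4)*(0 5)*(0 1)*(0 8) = (0 3 4 5 1 8)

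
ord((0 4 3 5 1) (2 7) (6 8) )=10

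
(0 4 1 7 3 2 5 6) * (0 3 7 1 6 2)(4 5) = (0 5 2 4 6 3)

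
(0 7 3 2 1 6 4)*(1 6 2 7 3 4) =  (0 3 7 4)(1 2 6)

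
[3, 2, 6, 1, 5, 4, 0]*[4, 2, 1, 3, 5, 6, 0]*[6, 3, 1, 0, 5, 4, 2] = [0, 3, 6, 1, 2, 4, 5]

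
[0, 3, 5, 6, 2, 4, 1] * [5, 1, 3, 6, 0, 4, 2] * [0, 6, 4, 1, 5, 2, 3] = [2, 3, 5, 4, 1, 0, 6]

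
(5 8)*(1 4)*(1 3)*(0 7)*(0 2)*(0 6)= (0 7 2 6)(1 4 3)(5 8)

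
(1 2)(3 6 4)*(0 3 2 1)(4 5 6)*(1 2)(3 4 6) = (0 4 1 2)(3 6 5)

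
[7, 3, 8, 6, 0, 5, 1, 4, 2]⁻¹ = [4, 6, 8, 1, 7, 5, 3, 0, 2]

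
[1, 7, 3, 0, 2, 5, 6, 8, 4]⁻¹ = [3, 0, 4, 2, 8, 5, 6, 1, 7]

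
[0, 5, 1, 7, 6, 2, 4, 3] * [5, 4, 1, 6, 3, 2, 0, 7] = [5, 2, 4, 7, 0, 1, 3, 6]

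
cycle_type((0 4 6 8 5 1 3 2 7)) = 9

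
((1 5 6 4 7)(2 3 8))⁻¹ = (1 7 4 6 5)(2 8 3)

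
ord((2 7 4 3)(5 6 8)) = 12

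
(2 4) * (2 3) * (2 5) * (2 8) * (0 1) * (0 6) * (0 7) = (0 1 6 7)(2 4 3 5 8)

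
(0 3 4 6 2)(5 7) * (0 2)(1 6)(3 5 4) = (0 5 7 4 1 6)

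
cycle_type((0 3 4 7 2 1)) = 6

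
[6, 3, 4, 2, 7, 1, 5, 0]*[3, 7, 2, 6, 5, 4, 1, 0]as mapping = [0→1, 1→6, 2→5, 3→2, 4→0, 5→7, 6→4, 7→3]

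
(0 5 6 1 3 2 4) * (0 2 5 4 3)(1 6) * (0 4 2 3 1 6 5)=(0 2 1 4 3)(5 6)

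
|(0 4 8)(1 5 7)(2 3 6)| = 3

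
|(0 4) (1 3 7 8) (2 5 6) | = 12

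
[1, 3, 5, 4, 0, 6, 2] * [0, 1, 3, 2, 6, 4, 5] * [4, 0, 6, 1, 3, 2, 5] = [0, 6, 3, 5, 4, 2, 1]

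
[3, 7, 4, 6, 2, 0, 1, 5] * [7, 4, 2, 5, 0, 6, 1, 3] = [5, 3, 0, 1, 2, 7, 4, 6]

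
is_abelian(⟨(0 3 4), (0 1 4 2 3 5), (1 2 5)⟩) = no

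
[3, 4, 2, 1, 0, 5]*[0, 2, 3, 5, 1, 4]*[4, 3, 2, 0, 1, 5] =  [5, 3, 0, 2, 4, 1]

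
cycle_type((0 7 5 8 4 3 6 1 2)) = 9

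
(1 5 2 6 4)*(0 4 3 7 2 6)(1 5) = (0 4 5 6 3 7 2)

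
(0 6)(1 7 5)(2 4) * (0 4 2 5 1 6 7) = (0 7 1)(4 5 6)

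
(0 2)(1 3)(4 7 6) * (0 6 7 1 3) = (0 2 6 4 1)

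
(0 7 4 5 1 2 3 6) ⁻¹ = (0 6 3 2 1 5 4 7) 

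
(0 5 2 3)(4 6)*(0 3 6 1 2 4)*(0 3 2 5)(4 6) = (1 5 6 3 2 4)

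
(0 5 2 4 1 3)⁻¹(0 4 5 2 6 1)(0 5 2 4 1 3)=(1 2 4 6 3 5)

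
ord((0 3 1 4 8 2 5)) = 7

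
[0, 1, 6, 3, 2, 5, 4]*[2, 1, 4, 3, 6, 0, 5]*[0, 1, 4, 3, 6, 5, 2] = [4, 1, 5, 3, 6, 0, 2]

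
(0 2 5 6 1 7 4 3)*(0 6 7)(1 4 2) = (0 1)(2 5 7)(3 6 4)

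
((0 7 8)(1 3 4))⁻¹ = (0 8 7)(1 4 3)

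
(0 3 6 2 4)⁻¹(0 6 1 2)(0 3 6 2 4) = (1 4 3 2)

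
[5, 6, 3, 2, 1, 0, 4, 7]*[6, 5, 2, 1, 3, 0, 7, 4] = [0, 7, 1, 2, 5, 6, 3, 4]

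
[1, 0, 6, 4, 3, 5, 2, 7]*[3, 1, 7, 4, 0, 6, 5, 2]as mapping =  [0→1, 1→3, 2→5, 3→0, 4→4, 5→6, 6→7, 7→2]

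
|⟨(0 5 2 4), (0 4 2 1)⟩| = 120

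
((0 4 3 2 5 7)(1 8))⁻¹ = (0 7 5 2 3 4)(1 8)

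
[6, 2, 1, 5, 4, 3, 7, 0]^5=[7, 2, 1, 5, 4, 3, 0, 6]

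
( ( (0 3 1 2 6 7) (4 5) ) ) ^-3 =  (0 2) (1 7) (3 6) (4 5) 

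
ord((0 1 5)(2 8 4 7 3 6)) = 6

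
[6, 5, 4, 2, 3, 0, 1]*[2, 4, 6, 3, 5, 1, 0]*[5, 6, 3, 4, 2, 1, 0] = [5, 6, 1, 0, 4, 3, 2]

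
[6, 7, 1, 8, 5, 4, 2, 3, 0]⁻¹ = [8, 2, 6, 7, 5, 4, 0, 1, 3]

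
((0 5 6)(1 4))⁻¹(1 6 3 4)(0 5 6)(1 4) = (0 3 1 4)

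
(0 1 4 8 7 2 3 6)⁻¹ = (0 6 3 2 7 8 4 1)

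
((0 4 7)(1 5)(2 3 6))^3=(1 5)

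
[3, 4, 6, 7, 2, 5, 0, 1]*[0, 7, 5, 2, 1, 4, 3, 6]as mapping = [0→2, 1→1, 2→3, 3→6, 4→5, 5→4, 6→0, 7→7]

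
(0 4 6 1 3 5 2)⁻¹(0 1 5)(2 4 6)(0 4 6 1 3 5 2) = (0 6 1)(2 4 3)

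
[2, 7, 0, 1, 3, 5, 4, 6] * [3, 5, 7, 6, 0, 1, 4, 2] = [7, 2, 3, 5, 6, 1, 0, 4]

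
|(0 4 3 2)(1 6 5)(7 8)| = 12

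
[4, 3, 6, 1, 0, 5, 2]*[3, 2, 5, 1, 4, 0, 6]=[4, 1, 6, 2, 3, 0, 5]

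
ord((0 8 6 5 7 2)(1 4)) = 6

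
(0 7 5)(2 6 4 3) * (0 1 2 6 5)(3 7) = (0 3 6 4 7)(1 2 5)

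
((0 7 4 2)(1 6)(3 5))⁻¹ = (0 2 4 7)(1 6)(3 5)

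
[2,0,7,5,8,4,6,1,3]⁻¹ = [1,7,0,8,5,3,6,2,4]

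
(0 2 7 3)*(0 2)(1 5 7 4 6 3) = (1 5 7)(2 4 6 3)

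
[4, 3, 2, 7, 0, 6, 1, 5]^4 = [0, 6, 2, 1, 4, 7, 5, 3]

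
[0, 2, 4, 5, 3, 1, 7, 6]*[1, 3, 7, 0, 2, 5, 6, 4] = [1, 7, 2, 5, 0, 3, 4, 6]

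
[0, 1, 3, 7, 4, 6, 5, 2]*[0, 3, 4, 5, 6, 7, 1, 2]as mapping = [0→0, 1→3, 2→5, 3→2, 4→6, 5→1, 6→7, 7→4]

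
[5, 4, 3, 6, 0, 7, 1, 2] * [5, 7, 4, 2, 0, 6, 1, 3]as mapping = [0→6, 1→0, 2→2, 3→1, 4→5, 5→3, 6→7, 7→4]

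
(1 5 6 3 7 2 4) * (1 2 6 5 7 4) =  (1 7 6 3 4 2)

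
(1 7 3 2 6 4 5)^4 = (1 6 7 4 3 5 2)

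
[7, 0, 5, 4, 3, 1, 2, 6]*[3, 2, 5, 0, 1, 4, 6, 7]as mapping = [0→7, 1→3, 2→4, 3→1, 4→0, 5→2, 6→5, 7→6]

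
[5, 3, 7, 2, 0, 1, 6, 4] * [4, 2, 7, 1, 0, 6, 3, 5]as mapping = [0→6, 1→1, 2→5, 3→7, 4→4, 5→2, 6→3, 7→0]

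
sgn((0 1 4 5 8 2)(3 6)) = 1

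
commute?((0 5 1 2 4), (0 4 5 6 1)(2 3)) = no:(0 5 1 2 4)*(0 4 5 6 1)(2 3) = (0 6 1 3 2 5), (0 4 5 6 1)(2 3)*(0 5 1 2 4) = (1 5 6 2 3 4)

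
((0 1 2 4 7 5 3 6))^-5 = (0 4 3 1 7 6 2 5)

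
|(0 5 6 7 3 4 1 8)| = 8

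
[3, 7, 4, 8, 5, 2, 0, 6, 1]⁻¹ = [6, 8, 5, 0, 2, 4, 7, 1, 3]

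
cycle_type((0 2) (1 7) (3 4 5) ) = 2^2.3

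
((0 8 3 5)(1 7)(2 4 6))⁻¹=(0 5 3 8)(1 7)(2 6 4)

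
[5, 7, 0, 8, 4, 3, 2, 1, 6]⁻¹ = [2, 7, 6, 5, 4, 0, 8, 1, 3]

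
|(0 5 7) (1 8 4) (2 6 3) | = 3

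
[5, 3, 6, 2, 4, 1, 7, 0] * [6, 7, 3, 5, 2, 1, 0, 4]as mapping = [0→1, 1→5, 2→0, 3→3, 4→2, 5→7, 6→4, 7→6]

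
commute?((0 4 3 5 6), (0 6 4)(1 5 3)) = no:(0 4 3 5 6) * (0 6 4)(1 5 3) = (1 5 4), (0 6 4)(1 5 3) * (0 4 3 5 6) = (1 6 3)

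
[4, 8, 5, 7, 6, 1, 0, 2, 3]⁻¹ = [6, 5, 7, 8, 0, 2, 4, 3, 1]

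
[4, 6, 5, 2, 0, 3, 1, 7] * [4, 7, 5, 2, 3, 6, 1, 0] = [3, 1, 6, 5, 4, 2, 7, 0]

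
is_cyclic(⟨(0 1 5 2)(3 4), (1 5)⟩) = no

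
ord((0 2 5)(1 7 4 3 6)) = 15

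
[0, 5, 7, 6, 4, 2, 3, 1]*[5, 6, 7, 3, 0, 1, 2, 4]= [5, 1, 4, 2, 0, 7, 3, 6]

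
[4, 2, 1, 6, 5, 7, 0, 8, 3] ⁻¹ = [6, 2, 1, 8, 0, 4, 3, 5, 7] 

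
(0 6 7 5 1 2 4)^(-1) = (0 4 2 1 5 7 6)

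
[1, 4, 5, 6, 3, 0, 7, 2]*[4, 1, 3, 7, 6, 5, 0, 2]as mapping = [0→1, 1→6, 2→5, 3→0, 4→7, 5→4, 6→2, 7→3]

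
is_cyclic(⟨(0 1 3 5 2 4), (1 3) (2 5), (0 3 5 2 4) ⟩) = no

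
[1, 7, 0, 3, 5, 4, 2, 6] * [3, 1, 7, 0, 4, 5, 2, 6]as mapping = [0→1, 1→6, 2→3, 3→0, 4→5, 5→4, 6→7, 7→2]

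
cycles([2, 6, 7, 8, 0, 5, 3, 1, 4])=(0 2 7 1 6 3 8 4)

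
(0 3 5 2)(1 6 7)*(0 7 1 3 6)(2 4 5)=(0 6 1)(2 7 3)(4 5)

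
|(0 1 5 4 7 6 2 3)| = 8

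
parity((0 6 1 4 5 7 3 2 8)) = even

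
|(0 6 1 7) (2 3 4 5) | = 4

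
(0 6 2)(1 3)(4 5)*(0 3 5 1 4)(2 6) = (0 2 3 4 1 5)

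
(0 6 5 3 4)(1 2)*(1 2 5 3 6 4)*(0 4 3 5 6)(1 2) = (0 3 2 1 6 5)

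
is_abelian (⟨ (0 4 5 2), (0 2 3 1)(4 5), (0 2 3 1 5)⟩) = no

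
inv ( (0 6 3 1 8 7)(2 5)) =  (0 7 8 1 3 6)(2 5)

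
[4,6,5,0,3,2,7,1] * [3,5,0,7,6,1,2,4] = [6,2,1,3,7,0,4,5]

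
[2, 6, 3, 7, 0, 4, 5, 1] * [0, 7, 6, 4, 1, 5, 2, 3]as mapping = [0→6, 1→2, 2→4, 3→3, 4→0, 5→1, 6→5, 7→7]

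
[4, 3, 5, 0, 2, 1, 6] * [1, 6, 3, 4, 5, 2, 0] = [5, 4, 2, 1, 3, 6, 0]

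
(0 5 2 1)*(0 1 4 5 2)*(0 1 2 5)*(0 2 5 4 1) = (0 4 2 1 5) 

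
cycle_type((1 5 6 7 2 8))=6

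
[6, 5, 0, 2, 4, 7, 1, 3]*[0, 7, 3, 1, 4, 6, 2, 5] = [2, 6, 0, 3, 4, 5, 7, 1]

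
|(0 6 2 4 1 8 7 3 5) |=9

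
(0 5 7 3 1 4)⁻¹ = (0 4 1 3 7 5)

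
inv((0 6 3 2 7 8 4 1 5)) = (0 5 1 4 8 7 2 3 6)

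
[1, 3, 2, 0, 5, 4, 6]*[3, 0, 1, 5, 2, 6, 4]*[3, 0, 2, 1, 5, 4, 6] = [3, 4, 0, 1, 6, 2, 5]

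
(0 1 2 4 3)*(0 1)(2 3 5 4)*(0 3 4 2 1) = (0 3)(1 4 5 2)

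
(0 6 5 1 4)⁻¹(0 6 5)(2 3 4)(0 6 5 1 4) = (0 2 3)(1 6 5)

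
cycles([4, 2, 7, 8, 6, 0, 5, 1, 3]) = (0 4 6 5)(1 2 7)(3 8)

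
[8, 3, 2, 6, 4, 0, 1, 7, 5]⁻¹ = [5, 6, 2, 1, 4, 8, 3, 7, 0]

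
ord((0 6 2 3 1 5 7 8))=8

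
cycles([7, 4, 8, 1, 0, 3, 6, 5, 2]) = (0 7 5 3 1 4)(2 8)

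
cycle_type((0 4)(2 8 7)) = 2.3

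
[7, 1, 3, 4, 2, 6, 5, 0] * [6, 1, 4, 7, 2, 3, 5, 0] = [0, 1, 7, 2, 4, 5, 3, 6]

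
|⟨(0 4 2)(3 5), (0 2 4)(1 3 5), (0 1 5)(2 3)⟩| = 720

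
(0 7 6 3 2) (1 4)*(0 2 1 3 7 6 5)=(0 6 7 5) (1 4 3) 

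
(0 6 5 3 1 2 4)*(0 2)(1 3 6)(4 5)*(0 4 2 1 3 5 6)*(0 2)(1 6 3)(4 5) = (0 1 5 2 3 4 6)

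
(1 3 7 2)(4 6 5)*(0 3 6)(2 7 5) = (0 3 5 4)(1 6 2)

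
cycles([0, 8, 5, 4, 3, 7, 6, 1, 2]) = (1 8 2 5 7)(3 4)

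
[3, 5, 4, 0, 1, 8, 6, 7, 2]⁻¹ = [3, 4, 8, 0, 2, 1, 6, 7, 5]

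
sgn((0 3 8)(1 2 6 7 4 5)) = -1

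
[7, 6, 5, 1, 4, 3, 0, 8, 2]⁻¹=[6, 3, 8, 5, 4, 2, 1, 0, 7]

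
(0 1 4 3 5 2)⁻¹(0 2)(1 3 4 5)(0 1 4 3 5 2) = (0 1)(2 4 5 3)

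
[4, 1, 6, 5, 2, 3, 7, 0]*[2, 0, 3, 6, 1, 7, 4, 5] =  [1, 0, 4, 7, 3, 6, 5, 2]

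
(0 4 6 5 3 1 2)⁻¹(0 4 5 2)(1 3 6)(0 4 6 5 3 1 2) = (0 4 6 3)(1 5 2)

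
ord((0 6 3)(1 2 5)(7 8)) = 6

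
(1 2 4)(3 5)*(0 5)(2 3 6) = (0 5 6 2 4 1 3)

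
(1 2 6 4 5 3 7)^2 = (1 6 5 7 2 4 3)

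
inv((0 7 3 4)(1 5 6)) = (0 4 3 7)(1 6 5)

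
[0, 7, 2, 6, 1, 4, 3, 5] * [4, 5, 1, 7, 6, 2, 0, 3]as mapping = [0→4, 1→3, 2→1, 3→0, 4→5, 5→6, 6→7, 7→2]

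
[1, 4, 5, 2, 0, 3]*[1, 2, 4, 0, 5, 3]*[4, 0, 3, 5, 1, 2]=[3, 2, 5, 1, 0, 4]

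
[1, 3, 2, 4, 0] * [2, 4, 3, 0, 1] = [4, 0, 3, 1, 2]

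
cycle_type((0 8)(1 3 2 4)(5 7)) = 2^2.4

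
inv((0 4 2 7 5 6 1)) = (0 1 6 5 7 2 4)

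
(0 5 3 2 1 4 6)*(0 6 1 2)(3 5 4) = (0 4 1 3)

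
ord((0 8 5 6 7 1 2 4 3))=9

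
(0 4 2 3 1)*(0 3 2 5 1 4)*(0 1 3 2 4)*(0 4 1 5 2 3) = (0 5)(1 3 4 2)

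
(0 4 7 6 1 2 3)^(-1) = (0 3 2 1 6 7 4)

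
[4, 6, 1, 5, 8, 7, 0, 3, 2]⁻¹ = [6, 2, 8, 7, 0, 3, 1, 5, 4]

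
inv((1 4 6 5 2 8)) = (1 8 2 5 6 4)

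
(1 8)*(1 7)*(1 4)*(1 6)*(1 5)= (1 8 7 4 6 5)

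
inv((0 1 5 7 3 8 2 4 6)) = (0 6 4 2 8 3 7 5 1)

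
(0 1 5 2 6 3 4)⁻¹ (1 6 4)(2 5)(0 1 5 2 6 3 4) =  (0 5 3)(2 6)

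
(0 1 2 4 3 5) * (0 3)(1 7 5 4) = (0 7 5 3 4)(1 2)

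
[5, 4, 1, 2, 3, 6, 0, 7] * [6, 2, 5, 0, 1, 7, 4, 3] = [7, 1, 2, 5, 0, 4, 6, 3]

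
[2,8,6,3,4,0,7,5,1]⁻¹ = [5,8,0,3,4,7,2,6,1]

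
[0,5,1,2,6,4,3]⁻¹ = [0,2,3,6,5,1,4]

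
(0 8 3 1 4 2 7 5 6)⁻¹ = (0 6 5 7 2 4 1 3 8)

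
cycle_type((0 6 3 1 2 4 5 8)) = 8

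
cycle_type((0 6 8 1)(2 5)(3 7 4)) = 2.3.4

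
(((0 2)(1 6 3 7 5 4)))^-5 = (0 2)(1 6 3 7 5 4)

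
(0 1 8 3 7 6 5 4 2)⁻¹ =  (0 2 4 5 6 7 3 8 1)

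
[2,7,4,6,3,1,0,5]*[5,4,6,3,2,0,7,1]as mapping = [0→6,1→1,2→2,3→7,4→3,5→4,6→5,7→0]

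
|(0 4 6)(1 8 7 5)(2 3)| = 12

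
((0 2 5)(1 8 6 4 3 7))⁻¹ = (0 5 2)(1 7 3 4 6 8)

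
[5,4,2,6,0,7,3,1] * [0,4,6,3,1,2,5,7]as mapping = [0→2,1→1,2→6,3→5,4→0,5→7,6→3,7→4]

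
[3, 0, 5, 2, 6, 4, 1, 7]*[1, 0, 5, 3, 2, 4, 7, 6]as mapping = [0→3, 1→1, 2→4, 3→5, 4→7, 5→2, 6→0, 7→6]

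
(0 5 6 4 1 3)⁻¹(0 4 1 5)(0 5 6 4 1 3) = (1 3 6 5)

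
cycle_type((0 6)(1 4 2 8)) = 2.4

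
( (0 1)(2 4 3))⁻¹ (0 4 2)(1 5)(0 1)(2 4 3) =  (0 5)(1 3 4)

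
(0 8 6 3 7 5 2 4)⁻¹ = (0 4 2 5 7 3 6 8)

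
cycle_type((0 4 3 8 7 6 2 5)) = 8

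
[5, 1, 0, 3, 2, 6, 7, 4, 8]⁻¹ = [2, 1, 4, 3, 7, 0, 5, 6, 8]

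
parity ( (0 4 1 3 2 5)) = odd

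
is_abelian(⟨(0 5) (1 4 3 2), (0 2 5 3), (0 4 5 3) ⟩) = no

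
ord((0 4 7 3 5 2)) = 6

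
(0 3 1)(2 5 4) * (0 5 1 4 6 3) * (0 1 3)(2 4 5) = (0 1 2 3 5 6)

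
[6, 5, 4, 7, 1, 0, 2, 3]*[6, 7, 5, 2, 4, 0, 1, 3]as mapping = [0→1, 1→0, 2→4, 3→3, 4→7, 5→6, 6→5, 7→2]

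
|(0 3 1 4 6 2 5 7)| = 8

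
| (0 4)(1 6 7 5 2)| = 10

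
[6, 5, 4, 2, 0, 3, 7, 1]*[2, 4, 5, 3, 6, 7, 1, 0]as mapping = [0→1, 1→7, 2→6, 3→5, 4→2, 5→3, 6→0, 7→4]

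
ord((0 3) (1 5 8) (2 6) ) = 6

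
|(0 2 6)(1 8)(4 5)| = 6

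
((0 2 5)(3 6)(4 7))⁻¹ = (0 5 2)(3 6)(4 7)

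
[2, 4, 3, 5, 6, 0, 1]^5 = [2, 6, 3, 5, 1, 0, 4]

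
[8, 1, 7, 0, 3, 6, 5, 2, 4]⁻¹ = [3, 1, 7, 4, 8, 6, 5, 2, 0]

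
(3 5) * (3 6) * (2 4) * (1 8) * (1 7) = (1 8 7)(2 4)(3 5 6)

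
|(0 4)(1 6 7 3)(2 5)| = 4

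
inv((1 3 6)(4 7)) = (1 6 3)(4 7)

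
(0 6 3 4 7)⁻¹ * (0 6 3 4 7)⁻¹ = (0 4 6 7 3)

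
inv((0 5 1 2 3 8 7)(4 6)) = (0 7 8 3 2 1 5)(4 6)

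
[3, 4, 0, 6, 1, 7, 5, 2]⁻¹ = [2, 4, 7, 0, 1, 6, 3, 5]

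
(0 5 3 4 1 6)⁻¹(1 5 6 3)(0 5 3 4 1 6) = (0 4 6 3)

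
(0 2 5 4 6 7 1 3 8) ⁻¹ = (0 8 3 1 7 6 4 5 2) 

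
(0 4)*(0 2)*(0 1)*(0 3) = (0 4 2 1 3)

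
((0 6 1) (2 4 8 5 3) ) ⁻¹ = (0 1 6) (2 3 5 8 4) 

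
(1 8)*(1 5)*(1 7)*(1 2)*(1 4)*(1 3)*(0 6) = (0 6)(1 8 5 7 2 4 3)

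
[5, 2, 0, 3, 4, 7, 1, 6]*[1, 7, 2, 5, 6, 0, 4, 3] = [0, 2, 1, 5, 6, 3, 7, 4]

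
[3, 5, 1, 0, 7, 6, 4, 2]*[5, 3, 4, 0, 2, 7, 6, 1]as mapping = [0→0, 1→7, 2→3, 3→5, 4→1, 5→6, 6→2, 7→4]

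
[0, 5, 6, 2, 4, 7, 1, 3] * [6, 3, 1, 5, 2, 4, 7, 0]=[6, 4, 7, 1, 2, 0, 3, 5]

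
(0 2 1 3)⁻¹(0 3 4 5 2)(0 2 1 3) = (0 4 5 1 2)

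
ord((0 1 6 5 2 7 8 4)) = 8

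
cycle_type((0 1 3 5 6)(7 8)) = 2.5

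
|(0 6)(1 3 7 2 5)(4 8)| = 10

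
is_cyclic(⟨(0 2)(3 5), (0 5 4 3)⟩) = no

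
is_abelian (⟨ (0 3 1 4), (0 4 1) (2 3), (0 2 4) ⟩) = no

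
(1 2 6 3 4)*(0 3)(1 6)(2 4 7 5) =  (0 3 7 5 2 1 4 6)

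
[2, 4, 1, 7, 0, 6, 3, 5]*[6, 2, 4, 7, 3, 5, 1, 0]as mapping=[0→4, 1→3, 2→2, 3→0, 4→6, 5→1, 6→7, 7→5]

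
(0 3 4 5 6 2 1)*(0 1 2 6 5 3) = (3 4)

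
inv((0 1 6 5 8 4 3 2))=(0 2 3 4 8 5 6 1)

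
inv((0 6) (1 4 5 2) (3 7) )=(0 6) (1 2 5 4) (3 7) 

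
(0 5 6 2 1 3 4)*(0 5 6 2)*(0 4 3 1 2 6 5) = (0 5 6 4)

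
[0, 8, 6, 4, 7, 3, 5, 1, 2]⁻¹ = [0, 7, 8, 5, 3, 6, 2, 4, 1]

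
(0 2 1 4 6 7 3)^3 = (0 4 3 1 7 2 6)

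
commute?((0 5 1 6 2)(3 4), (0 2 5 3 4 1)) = no:(0 5 1 6 2)(3 4) * (0 2 5 3 4 1) = (0 3 1 6 5), (0 2 5 3 4 1) * (0 5 1 6 2)(3 4) = (1 5 4 6 2)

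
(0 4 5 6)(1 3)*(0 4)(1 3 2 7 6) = (1 2 7 6 4 5)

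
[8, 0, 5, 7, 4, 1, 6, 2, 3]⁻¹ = [1, 5, 7, 8, 4, 2, 6, 3, 0]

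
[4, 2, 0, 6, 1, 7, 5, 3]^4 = [0, 1, 2, 3, 4, 5, 6, 7]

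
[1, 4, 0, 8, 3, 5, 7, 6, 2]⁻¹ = [2, 0, 8, 4, 1, 5, 7, 6, 3]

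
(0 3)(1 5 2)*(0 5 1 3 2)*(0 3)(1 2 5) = (0 5 3 1 2)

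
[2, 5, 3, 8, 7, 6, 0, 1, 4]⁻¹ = [6, 7, 0, 2, 8, 1, 5, 4, 3]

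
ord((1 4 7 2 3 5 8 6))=8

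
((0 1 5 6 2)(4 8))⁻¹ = (0 2 6 5 1)(4 8)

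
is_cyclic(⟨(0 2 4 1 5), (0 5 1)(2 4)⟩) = no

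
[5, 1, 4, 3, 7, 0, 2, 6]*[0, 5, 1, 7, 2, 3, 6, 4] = [3, 5, 2, 7, 4, 0, 1, 6]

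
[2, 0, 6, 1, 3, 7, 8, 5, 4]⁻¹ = [1, 3, 0, 4, 8, 7, 2, 5, 6]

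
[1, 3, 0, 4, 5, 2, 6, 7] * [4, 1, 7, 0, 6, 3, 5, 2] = [1, 0, 4, 6, 3, 7, 5, 2]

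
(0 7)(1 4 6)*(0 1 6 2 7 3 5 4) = (0 3 5 4 2 7 1)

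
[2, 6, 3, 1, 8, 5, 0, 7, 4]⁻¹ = [6, 3, 0, 2, 8, 5, 1, 7, 4]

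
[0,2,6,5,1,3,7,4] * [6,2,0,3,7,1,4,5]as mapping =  [0→6,1→0,2→4,3→1,4→2,5→3,6→5,7→7]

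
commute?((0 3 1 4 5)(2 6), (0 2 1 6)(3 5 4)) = no:(0 3 1 4 5)(2 6)*(0 2 1 6)(3 5 4) = (0 5 2)(1 3 6), (0 2 1 6)(3 5 4)*(0 3 1 4 5)(2 6) = (0 6 3)(1 2 4)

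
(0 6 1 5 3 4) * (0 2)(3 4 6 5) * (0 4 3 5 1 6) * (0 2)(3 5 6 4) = (0 1 6 4)(2 3)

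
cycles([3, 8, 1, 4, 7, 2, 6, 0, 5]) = (0 3 4 7)(1 8 5 2)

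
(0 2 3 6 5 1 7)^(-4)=(0 6 7 3 1 2 5)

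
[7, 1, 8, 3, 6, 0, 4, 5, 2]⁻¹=[5, 1, 8, 3, 6, 7, 4, 0, 2]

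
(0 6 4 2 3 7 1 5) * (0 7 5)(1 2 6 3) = (0 3 5 7 2 1)(4 6)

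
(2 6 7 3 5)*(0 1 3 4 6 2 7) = (0 1 3 5 7 4 6)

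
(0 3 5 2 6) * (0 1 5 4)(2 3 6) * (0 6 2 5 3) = (0 2 5)(1 3 4 6)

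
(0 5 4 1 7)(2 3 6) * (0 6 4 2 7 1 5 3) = (0 3 4 5 2)(6 7)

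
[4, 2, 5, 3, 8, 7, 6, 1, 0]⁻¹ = [8, 7, 1, 3, 0, 2, 6, 5, 4]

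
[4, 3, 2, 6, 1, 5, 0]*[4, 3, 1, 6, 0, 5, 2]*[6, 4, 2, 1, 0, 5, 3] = [6, 3, 4, 2, 1, 5, 0]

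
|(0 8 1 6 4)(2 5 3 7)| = 20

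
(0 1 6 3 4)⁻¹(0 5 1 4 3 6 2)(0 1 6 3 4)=(0 4 3 2 1 5 6)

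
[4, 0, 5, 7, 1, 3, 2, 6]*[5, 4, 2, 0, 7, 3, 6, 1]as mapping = [0→7, 1→5, 2→3, 3→1, 4→4, 5→0, 6→2, 7→6]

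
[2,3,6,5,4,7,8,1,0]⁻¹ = [8,7,0,1,4,3,2,5,6]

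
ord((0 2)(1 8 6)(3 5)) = 6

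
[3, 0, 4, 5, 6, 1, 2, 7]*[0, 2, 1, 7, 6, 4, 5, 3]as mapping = [0→7, 1→0, 2→6, 3→4, 4→5, 5→2, 6→1, 7→3]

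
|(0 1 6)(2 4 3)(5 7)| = 6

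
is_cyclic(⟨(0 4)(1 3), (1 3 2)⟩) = no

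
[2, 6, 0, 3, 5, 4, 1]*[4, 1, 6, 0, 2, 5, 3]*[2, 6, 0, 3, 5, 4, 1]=[1, 3, 5, 2, 4, 0, 6]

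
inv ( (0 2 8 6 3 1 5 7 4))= (0 4 7 5 1 3 6 8 2)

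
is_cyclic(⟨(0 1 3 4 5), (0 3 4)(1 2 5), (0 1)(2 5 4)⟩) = no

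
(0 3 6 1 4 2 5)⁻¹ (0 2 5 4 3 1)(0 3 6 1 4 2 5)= (0 2 6 4 3 5)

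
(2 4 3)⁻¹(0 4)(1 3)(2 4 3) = (0 3)(1 2)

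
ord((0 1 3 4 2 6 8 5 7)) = 9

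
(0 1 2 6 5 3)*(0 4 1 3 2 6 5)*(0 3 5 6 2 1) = (0 5 1 2 6 3 4)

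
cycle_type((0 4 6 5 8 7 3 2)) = 8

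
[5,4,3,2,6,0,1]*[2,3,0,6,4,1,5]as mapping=[0→1,1→4,2→6,3→0,4→5,5→2,6→3]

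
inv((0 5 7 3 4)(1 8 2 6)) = (0 4 3 7 5)(1 6 2 8)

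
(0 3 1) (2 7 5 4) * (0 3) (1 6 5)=(1 3 6 5 4 2 7) 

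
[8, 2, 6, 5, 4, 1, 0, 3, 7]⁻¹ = [6, 5, 1, 7, 4, 3, 2, 8, 0]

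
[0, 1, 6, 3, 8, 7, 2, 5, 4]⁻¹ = [0, 1, 6, 3, 8, 7, 2, 5, 4]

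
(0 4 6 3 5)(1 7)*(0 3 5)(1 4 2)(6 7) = (0 2 1 6 5 3)(4 7)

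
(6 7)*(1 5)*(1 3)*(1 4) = (1 5 3 4)(6 7)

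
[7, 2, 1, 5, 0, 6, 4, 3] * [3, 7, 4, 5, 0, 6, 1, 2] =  [2, 4, 7, 6, 3, 1, 0, 5]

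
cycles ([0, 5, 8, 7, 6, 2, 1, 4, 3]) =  (1 5 2 8 3 7 4 6)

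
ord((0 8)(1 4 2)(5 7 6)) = 6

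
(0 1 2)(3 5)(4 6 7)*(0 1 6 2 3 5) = (0 6 7 4 2 1 3)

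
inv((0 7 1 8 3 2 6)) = (0 6 2 3 8 1 7)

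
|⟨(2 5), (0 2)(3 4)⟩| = 12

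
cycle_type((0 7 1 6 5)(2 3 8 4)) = 4.5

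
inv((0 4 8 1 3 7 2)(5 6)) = (0 2 7 3 1 8 4)(5 6)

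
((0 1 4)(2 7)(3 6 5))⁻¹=(0 4 1)(2 7)(3 5 6)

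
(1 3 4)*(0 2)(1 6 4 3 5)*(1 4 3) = (0 2)(1 5 4 6 3)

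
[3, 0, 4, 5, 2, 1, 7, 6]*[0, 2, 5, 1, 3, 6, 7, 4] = [1, 0, 3, 6, 5, 2, 4, 7]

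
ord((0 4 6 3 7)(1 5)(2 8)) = 10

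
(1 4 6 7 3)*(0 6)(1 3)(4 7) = (0 6 4)(1 7)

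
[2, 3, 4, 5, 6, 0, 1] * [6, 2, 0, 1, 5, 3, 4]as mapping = [0→0, 1→1, 2→5, 3→3, 4→4, 5→6, 6→2]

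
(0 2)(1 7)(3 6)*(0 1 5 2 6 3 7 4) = (0 6 7 5 2 1 4)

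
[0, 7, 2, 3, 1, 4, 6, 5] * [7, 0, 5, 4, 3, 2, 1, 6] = [7, 6, 5, 4, 0, 3, 1, 2]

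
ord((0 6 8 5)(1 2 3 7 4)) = 20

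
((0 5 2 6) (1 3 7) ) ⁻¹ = (0 6 2 5) (1 7 3) 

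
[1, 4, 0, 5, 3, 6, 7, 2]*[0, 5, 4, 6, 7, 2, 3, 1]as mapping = [0→5, 1→7, 2→0, 3→2, 4→6, 5→3, 6→1, 7→4]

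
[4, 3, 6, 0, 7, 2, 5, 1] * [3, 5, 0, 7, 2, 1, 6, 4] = [2, 7, 6, 3, 4, 0, 1, 5]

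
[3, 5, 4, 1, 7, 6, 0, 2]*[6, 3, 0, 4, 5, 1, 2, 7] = [4, 1, 5, 3, 7, 2, 6, 0]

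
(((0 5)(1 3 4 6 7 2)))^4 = (1 7 4)(2 6 3)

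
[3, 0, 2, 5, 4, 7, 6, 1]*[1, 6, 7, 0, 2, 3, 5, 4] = [0, 1, 7, 3, 2, 4, 5, 6]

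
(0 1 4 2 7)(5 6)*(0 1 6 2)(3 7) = (0 6 5 2 3 7 1 4)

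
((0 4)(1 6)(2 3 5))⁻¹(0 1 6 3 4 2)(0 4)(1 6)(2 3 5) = (0 3 4 6 1 5)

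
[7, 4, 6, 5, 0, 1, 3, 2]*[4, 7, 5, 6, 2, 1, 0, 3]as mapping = [0→3, 1→2, 2→0, 3→1, 4→4, 5→7, 6→6, 7→5]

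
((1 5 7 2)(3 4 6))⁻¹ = (1 2 7 5)(3 6 4)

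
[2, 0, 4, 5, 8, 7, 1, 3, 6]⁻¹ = [1, 6, 0, 7, 2, 3, 8, 5, 4]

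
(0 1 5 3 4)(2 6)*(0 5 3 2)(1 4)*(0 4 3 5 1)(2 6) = (0 3)(1 5 6 4)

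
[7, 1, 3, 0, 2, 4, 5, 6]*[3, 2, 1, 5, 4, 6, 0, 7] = [7, 2, 5, 3, 1, 4, 6, 0]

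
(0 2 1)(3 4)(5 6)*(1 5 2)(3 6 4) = (0 1)(2 5 4 6)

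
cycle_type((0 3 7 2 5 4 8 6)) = 8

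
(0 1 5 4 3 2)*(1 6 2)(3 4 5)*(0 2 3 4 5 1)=(0 6 3)(1 4 5)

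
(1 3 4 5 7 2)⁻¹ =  (1 2 7 5 4 3)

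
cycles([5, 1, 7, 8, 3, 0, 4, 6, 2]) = (0 5)(2 7 6 4 3 8)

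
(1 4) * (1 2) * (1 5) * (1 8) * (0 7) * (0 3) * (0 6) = (0 7 3 6)(1 4 2 5 8)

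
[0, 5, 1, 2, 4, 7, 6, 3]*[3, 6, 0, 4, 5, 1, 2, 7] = [3, 1, 6, 0, 5, 7, 2, 4]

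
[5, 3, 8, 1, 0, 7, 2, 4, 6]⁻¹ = [4, 3, 6, 1, 7, 0, 8, 5, 2]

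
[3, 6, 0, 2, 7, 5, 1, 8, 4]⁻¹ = [2, 6, 3, 0, 8, 5, 1, 4, 7]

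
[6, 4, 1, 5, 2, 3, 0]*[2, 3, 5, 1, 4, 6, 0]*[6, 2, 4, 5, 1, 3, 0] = [6, 1, 5, 0, 3, 2, 4]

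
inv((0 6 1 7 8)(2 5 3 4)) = (0 8 7 1 6)(2 4 3 5)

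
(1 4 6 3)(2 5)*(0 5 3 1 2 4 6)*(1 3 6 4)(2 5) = (0 2 6 3 5 1 4)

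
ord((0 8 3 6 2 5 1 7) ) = 8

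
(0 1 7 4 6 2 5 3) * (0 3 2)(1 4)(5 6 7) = (0 4 7 1 5 2 6)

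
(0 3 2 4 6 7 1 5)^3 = (0 4 1 3 6 5 2 7)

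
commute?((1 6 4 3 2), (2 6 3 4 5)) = no:(1 6 4 3 2)*(2 6 3 4 5) = (1 3 6 5 2), (2 6 3 4 5)*(1 6 4 3 2) = (1 6 2 4 5)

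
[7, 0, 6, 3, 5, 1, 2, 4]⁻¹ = [1, 5, 6, 3, 7, 4, 2, 0]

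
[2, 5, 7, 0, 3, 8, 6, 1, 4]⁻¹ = [3, 7, 0, 4, 8, 1, 6, 2, 5]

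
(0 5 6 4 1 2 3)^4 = (0 1 5 2 6 3 4)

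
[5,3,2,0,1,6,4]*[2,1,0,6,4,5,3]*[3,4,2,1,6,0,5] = [0,5,3,2,4,1,6]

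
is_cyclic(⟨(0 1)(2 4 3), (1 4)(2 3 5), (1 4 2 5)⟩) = no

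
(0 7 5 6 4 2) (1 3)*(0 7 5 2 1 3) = (0 5 6 4 1) (2 7) 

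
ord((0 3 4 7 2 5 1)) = 7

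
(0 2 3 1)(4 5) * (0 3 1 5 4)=(0 2 1 3 5)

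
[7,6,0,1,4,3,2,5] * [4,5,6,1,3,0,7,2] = [2,7,4,5,3,1,6,0]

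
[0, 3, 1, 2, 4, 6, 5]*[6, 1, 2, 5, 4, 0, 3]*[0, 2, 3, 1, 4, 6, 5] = [5, 6, 2, 3, 4, 1, 0]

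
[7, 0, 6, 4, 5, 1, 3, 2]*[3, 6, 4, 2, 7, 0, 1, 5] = [5, 3, 1, 7, 0, 6, 2, 4]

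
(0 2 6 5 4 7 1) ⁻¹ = (0 1 7 4 5 6 2) 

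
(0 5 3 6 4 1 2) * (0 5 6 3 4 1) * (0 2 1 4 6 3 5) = (0 3 5 6 4 2)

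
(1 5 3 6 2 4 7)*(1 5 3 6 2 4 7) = (1 3 2 7 5 6 4)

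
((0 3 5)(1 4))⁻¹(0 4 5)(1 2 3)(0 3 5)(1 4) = (0 3 1)(2 5 4)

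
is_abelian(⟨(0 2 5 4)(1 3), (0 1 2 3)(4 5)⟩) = no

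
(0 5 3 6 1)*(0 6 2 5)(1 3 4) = (1 6 3 2 5 4)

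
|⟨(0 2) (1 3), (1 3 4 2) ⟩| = 20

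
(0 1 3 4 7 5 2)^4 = (0 7 1 5 3 2 4)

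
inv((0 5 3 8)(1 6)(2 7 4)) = (0 8 3 5)(1 6)(2 4 7)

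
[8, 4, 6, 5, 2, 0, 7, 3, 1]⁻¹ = [5, 8, 4, 7, 1, 3, 2, 6, 0]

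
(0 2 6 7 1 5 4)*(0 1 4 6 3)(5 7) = (0 2 3)(1 7 4)(5 6)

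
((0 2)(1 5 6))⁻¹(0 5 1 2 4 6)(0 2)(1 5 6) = (0 4 1 2 6 5)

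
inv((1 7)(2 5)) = (1 7)(2 5)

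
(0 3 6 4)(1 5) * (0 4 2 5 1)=(0 3 6 2 5)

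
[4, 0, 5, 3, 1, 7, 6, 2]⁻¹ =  [1, 4, 7, 3, 0, 2, 6, 5]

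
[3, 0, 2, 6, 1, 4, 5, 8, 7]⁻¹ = [1, 4, 2, 0, 5, 6, 3, 8, 7]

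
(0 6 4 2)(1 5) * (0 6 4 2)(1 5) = (0 4)(2 6)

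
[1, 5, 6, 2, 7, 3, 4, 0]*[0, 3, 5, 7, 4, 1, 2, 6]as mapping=[0→3, 1→1, 2→2, 3→5, 4→6, 5→7, 6→4, 7→0]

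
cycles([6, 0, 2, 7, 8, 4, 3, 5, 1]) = (0 6 3 7 5 4 8 1)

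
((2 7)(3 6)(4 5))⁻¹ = (2 7)(3 6)(4 5)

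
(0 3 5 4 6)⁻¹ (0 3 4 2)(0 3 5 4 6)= (2 3 5 6)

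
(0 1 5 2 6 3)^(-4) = (0 5 6)(1 2 3)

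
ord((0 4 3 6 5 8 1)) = 7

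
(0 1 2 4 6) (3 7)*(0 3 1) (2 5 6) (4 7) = (1 5 6 3 4 2 7) 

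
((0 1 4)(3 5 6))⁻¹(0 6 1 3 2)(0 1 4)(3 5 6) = (1 3 4 5 2)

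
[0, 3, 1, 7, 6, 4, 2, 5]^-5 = [0, 7, 3, 5, 2, 6, 1, 4]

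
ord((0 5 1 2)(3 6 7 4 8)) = 20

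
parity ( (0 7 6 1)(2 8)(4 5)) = odd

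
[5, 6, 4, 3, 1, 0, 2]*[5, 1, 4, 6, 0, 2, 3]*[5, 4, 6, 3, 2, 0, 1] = [6, 3, 5, 1, 4, 0, 2]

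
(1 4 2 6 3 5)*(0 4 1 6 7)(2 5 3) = (0 4 5 6 2 7)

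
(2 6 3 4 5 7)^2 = (2 3 5)(4 7 6)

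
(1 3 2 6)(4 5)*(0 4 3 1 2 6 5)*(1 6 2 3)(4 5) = (0 5 1 6 3 2 4)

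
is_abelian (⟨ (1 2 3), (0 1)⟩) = no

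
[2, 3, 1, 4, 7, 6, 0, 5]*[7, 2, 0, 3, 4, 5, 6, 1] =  [0, 3, 2, 4, 1, 6, 7, 5]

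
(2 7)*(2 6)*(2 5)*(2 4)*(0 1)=(0 1)(2 7 6 5 4)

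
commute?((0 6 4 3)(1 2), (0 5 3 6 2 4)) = no:(0 6 4 3)(1 2) * (0 5 3 6 2 4) = (0 2 1 4 6)(3 5), (0 5 3 6 2 4) * (0 6 4 3)(1 2) = (0 5)(1 2 3 4 6)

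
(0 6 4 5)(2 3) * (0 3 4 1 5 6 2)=(0 2 4 6 1 5 3)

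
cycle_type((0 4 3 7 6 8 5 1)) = 8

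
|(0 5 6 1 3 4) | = 6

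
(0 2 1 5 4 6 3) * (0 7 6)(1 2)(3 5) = (0 1 3 7 6 5 4)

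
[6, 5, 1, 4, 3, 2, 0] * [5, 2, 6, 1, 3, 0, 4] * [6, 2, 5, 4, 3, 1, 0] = [3, 6, 5, 4, 2, 0, 1]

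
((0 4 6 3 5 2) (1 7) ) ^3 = (0 3) (1 7) (2 6) (4 5) 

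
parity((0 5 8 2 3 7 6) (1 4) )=odd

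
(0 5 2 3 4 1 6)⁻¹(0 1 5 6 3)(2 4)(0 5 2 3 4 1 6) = (0 4 5 6 2)(1 3)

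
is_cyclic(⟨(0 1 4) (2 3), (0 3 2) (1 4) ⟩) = no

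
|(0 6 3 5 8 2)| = 6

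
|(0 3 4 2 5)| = 5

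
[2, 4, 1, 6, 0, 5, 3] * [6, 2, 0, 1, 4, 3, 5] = [0, 4, 2, 5, 6, 3, 1]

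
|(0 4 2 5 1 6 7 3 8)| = 9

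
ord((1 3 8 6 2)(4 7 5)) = 15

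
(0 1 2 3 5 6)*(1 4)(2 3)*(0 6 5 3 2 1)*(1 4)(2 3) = (0 1 3 2 4)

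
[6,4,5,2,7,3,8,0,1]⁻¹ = [7,8,3,5,1,2,0,4,6]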